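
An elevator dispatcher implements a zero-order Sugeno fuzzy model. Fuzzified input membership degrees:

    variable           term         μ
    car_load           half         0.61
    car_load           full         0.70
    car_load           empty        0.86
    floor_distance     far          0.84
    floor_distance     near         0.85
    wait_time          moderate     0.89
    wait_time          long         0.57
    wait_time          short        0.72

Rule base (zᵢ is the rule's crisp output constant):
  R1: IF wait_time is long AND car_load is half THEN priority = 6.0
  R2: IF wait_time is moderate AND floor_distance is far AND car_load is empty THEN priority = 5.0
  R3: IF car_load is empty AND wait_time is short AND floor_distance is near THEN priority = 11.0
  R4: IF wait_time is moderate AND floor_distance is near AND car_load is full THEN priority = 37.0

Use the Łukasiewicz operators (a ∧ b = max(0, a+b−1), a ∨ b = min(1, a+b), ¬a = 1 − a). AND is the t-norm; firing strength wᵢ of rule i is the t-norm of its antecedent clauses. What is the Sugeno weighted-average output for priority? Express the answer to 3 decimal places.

15.268

R1 (z=6.0): long=0.57, half=0.61; AND[max(0, a+b−1)] → w = 0.18
R2 (z=5.0): moderate=0.89, far=0.84, empty=0.86; AND[max(0, a+b−1)] → w = 0.59
R3 (z=11.0): empty=0.86, short=0.72, near=0.85; AND[max(0, a+b−1)] → w = 0.43
R4 (z=37.0): moderate=0.89, near=0.85, full=0.70; AND[max(0, a+b−1)] → w = 0.44
Weighted average = (0.18·6.0 + 0.59·5.0 + 0.43·11.0 + 0.44·37.0) / (0.18 + 0.59 + 0.43 + 0.44)
  = 25.0400 / 1.6400 = 15.268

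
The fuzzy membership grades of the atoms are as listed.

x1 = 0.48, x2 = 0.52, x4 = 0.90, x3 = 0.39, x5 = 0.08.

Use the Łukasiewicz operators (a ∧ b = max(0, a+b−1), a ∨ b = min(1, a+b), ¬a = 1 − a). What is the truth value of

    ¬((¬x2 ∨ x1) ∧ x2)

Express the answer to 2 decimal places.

0.52

¬x2 = 1 − 0.52 = 0.48
¬x2 ∨ x1 = min(1, a+b) on (0.48, 0.48) = 0.96
(¬x2 ∨ x1) ∧ x2 = max(0, a+b−1) on (0.96, 0.52) = 0.48
¬((¬x2 ∨ x1) ∧ x2) = 1 − 0.48 = 0.52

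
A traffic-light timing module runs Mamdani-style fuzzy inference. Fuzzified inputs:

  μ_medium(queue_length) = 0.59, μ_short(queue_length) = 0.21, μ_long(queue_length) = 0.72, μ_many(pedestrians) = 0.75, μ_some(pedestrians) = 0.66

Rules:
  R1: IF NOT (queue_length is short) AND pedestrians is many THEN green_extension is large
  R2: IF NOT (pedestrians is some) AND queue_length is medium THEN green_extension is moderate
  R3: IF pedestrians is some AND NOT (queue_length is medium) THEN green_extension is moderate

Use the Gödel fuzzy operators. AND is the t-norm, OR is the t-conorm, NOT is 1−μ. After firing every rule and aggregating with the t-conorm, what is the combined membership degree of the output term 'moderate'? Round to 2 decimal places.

R1: ¬short=1−0.21=0.79, many=0.75; AND[min(a, b)] → w = 0.75
R2: ¬some=1−0.66=0.34, medium=0.59; AND[min(a, b)] → w = 0.34
R3: some=0.66, ¬medium=1−0.59=0.41; AND[min(a, b)] → w = 0.41
Rules with consequent 'moderate': {R2, R3} → strengths 0.34, 0.41
Aggregate via t-conorm [max(a, b)]: 0.41

0.41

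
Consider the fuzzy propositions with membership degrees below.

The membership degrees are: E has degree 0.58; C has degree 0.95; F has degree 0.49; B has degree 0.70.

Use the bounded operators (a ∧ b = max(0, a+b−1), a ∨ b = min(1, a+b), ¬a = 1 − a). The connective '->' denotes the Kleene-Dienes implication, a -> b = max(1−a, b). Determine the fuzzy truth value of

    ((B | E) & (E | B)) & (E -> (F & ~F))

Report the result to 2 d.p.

B | E = min(1, a+b) on (0.70, 0.58) = 1.00
E | B = min(1, a+b) on (0.58, 0.70) = 1.00
(B | E) & (E | B) = max(0, a+b−1) on (1.00, 1.00) = 1.00
~F = 1 − 0.49 = 0.51
F & ~F = max(0, a+b−1) on (0.49, 0.51) = 0.00
E -> (F & ~F)  [Kleene-Dienes: max(1−a, b)] with a=0.58, b=0.00 → 0.42
((B | E) & (E | B)) & (E -> (F & ~F)) = max(0, a+b−1) on (1.00, 0.42) = 0.42

0.42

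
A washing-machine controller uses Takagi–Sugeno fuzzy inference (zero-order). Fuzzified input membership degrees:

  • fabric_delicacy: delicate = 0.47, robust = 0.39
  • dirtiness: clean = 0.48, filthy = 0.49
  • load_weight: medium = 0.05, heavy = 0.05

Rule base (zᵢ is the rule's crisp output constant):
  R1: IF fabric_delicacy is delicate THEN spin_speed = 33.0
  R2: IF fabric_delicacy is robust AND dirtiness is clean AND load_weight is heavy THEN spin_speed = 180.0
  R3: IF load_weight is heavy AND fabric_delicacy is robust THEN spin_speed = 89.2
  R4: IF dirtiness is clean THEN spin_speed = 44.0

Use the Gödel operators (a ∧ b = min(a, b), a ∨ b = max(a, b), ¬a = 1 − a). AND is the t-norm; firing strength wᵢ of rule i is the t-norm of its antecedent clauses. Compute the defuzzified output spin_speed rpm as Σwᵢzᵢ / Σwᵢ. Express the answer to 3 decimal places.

47.705

R1 (z=33.0): delicate=0.47 → w = 0.47
R2 (z=180.0): robust=0.39, clean=0.48, heavy=0.05; AND[min(a, b)] → w = 0.05
R3 (z=89.2): heavy=0.05, robust=0.39; AND[min(a, b)] → w = 0.05
R4 (z=44.0): clean=0.48 → w = 0.48
Weighted average = (0.47·33.0 + 0.05·180.0 + 0.05·89.2 + 0.48·44.0) / (0.47 + 0.05 + 0.05 + 0.48)
  = 50.0900 / 1.0500 = 47.705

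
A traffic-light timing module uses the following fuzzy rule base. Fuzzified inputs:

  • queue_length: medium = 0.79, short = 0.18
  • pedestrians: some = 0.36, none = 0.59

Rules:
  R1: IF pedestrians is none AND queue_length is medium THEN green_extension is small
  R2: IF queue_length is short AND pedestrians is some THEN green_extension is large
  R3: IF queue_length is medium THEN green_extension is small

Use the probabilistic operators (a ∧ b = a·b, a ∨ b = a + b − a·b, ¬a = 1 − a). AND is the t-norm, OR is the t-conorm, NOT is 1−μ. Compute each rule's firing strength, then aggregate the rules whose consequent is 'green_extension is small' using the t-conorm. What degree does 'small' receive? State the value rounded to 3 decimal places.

0.888

R1: none=0.59, medium=0.79; AND[a·b] → w = 0.4661
R2: short=0.18, some=0.36; AND[a·b] → w = 0.0648
R3: medium=0.79 → w = 0.7900
Rules with consequent 'small': {R1, R3} → strengths 0.4661, 0.7900
Aggregate via t-conorm [a + b − a·b]: 0.8879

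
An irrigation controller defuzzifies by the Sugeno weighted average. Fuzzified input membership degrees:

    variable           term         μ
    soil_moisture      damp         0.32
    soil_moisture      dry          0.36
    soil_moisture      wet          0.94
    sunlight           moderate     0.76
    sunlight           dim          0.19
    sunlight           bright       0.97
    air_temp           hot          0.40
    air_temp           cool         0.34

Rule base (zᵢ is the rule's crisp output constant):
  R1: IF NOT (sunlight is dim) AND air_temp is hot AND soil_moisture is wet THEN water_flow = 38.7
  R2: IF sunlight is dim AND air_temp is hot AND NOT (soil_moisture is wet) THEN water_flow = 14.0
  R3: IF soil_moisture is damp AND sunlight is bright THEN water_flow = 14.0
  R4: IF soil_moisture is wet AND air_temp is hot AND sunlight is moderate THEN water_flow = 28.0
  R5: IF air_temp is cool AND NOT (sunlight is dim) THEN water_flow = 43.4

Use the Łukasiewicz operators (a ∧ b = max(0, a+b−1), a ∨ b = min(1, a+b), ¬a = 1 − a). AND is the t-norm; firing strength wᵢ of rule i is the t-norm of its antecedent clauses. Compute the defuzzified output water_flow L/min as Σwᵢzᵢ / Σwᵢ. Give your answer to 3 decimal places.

27.790

R1 (z=38.7): ¬dim=1−0.19=0.81, hot=0.40, wet=0.94; AND[max(0, a+b−1)] → w = 0.15
R2 (z=14.0): dim=0.19, hot=0.40, ¬wet=1−0.94=0.06; AND[max(0, a+b−1)] → w = 0.00
R3 (z=14.0): damp=0.32, bright=0.97; AND[max(0, a+b−1)] → w = 0.29
R4 (z=28.0): wet=0.94, hot=0.40, moderate=0.76; AND[max(0, a+b−1)] → w = 0.10
R5 (z=43.4): cool=0.34, ¬dim=1−0.19=0.81; AND[max(0, a+b−1)] → w = 0.15
Weighted average = (0.15·38.7 + 0.00·14.0 + 0.29·14.0 + 0.10·28.0 + 0.15·43.4) / (0.15 + 0.00 + 0.29 + 0.10 + 0.15)
  = 19.1750 / 0.6900 = 27.790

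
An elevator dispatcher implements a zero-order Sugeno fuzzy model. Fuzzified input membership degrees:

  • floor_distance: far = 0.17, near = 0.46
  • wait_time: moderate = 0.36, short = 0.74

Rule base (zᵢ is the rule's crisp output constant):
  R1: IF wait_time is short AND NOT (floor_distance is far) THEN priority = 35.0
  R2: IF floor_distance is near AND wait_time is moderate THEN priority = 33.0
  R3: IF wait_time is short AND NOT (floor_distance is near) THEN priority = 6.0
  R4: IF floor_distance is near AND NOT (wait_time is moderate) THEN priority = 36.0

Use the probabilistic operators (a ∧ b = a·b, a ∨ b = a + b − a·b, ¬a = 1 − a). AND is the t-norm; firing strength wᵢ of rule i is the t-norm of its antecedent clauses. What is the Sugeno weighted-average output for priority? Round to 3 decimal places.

27.112

R1 (z=35.0): short=0.74, ¬far=1−0.17=0.83; AND[a·b] → w = 0.6142
R2 (z=33.0): near=0.46, moderate=0.36; AND[a·b] → w = 0.1656
R3 (z=6.0): short=0.74, ¬near=1−0.46=0.54; AND[a·b] → w = 0.3996
R4 (z=36.0): near=0.46, ¬moderate=1−0.36=0.64; AND[a·b] → w = 0.2944
Weighted average = (0.6142·35.0 + 0.1656·33.0 + 0.3996·6.0 + 0.2944·36.0) / (0.6142 + 0.1656 + 0.3996 + 0.2944)
  = 39.9578 / 1.4738 = 27.112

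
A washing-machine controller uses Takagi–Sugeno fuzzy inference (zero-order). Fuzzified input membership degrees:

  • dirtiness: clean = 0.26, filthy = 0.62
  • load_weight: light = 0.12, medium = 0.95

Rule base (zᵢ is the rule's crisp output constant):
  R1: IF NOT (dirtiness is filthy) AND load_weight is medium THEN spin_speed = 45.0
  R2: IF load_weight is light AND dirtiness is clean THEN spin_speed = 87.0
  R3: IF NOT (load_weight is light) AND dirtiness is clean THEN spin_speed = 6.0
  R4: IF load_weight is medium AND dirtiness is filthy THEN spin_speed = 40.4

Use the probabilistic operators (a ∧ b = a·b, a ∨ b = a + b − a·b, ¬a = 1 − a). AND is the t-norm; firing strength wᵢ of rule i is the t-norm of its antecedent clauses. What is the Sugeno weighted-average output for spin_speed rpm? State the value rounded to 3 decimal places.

R1 (z=45.0): ¬filthy=1−0.62=0.38, medium=0.95; AND[a·b] → w = 0.3610
R2 (z=87.0): light=0.12, clean=0.26; AND[a·b] → w = 0.0312
R3 (z=6.0): ¬light=1−0.12=0.88, clean=0.26; AND[a·b] → w = 0.2288
R4 (z=40.4): medium=0.95, filthy=0.62; AND[a·b] → w = 0.5890
Weighted average = (0.3610·45.0 + 0.0312·87.0 + 0.2288·6.0 + 0.5890·40.4) / (0.3610 + 0.0312 + 0.2288 + 0.5890)
  = 44.1278 / 1.2100 = 36.469

36.469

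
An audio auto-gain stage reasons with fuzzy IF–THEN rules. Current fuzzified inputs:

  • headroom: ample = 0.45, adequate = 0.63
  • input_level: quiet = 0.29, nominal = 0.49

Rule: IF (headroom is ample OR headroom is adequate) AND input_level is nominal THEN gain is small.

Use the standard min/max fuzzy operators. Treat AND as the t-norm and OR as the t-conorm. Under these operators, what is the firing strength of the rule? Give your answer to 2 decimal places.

firing strength: (ample=0.45 OR adequate=0.63) = 0.63; AND[min(a, b)] with nominal=0.49 → w = 0.49

0.49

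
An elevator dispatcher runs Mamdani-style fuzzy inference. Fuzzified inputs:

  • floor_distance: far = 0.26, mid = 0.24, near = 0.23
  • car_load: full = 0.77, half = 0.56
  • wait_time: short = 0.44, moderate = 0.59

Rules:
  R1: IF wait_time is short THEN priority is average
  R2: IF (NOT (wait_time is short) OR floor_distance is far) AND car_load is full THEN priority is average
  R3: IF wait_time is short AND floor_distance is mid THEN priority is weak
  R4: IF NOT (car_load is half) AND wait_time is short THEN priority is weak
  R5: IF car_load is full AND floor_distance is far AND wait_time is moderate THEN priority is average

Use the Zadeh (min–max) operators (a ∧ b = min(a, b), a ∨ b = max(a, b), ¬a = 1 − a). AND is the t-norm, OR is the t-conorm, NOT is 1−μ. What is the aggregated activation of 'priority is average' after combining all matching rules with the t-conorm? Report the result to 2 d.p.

0.56

R1: short=0.44 → w = 0.44
R2: (¬short=1−0.44=0.56 OR far=0.26) = 0.56; AND[min(a, b)] with full=0.77 → w = 0.56
R3: short=0.44, mid=0.24; AND[min(a, b)] → w = 0.24
R4: ¬half=1−0.56=0.44, short=0.44; AND[min(a, b)] → w = 0.44
R5: full=0.77, far=0.26, moderate=0.59; AND[min(a, b)] → w = 0.26
Rules with consequent 'average': {R1, R2, R5} → strengths 0.44, 0.56, 0.26
Aggregate via t-conorm [max(a, b)]: 0.56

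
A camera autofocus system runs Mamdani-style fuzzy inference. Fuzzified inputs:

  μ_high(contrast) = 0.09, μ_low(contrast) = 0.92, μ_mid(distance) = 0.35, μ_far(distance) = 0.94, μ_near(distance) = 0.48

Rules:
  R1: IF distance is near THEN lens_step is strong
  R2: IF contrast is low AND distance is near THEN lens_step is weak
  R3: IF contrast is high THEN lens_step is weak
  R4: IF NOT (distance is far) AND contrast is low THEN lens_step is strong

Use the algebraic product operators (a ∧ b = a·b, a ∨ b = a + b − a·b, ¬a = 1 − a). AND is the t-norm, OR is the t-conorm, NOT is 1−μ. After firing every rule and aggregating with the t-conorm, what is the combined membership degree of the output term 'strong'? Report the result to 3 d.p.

0.509

R1: near=0.48 → w = 0.4800
R2: low=0.92, near=0.48; AND[a·b] → w = 0.4416
R3: high=0.09 → w = 0.0900
R4: ¬far=1−0.94=0.06, low=0.92; AND[a·b] → w = 0.0552
Rules with consequent 'strong': {R1, R4} → strengths 0.4800, 0.0552
Aggregate via t-conorm [a + b − a·b]: 0.5087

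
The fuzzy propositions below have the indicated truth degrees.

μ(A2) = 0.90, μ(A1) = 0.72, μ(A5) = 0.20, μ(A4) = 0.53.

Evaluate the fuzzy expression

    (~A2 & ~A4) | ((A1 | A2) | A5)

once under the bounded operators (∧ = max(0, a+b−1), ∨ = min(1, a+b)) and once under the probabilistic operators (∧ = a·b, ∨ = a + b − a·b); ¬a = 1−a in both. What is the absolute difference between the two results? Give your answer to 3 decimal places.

0.021

Under bounded:
  ~A2 = 1 − 0.90 = 0.10
  ~A4 = 1 − 0.53 = 0.47
  ~A2 & ~A4 = max(0, a+b−1) on (0.10, 0.47) = 0.00
  A1 | A2 = min(1, a+b) on (0.72, 0.90) = 1.00
  (A1 | A2) | A5 = min(1, a+b) on (1.00, 0.20) = 1.00
  (~A2 & ~A4) | ((A1 | A2) | A5) = min(1, a+b) on (0.00, 1.00) = 1.00
  → value = 1.0000
Under probabilistic:
  ~A2 = 1 − 0.9000 = 0.1000
  ~A4 = 1 − 0.5300 = 0.4700
  ~A2 & ~A4 = a·b on (0.1000, 0.4700) = 0.0470
  A1 | A2 = a + b − a·b on (0.7200, 0.9000) = 0.9720
  (A1 | A2) | A5 = a + b − a·b on (0.9720, 0.2000) = 0.9776
  (~A2 & ~A4) | ((A1 | A2) | A5) = a + b − a·b on (0.0470, 0.9776) = 0.9787
  → value = 0.9787
|1.0000 − 0.9787| = 0.021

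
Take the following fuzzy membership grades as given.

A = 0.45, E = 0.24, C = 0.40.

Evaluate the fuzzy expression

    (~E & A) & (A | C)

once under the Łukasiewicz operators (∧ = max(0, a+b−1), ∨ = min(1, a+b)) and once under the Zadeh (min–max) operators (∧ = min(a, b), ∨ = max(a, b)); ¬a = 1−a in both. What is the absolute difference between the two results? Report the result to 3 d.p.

0.390

Under Łukasiewicz:
  ~E = 1 − 0.24 = 0.76
  ~E & A = max(0, a+b−1) on (0.76, 0.45) = 0.21
  A | C = min(1, a+b) on (0.45, 0.40) = 0.85
  (~E & A) & (A | C) = max(0, a+b−1) on (0.21, 0.85) = 0.06
  → value = 0.0600
Under Zadeh (min–max):
  ~E = 1 − 0.24 = 0.76
  ~E & A = min(a, b) on (0.76, 0.45) = 0.45
  A | C = max(a, b) on (0.45, 0.40) = 0.45
  (~E & A) & (A | C) = min(a, b) on (0.45, 0.45) = 0.45
  → value = 0.4500
|0.0600 − 0.4500| = 0.390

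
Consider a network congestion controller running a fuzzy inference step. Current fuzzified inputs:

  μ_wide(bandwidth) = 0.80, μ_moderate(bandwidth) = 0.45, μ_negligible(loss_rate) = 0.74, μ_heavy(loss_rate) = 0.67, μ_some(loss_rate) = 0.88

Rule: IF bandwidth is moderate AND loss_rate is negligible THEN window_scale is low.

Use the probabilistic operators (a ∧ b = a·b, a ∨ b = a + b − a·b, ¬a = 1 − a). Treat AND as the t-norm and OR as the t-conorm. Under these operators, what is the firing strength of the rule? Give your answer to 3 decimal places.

firing strength: moderate=0.45, negligible=0.74; AND[a·b] → w = 0.3330

0.333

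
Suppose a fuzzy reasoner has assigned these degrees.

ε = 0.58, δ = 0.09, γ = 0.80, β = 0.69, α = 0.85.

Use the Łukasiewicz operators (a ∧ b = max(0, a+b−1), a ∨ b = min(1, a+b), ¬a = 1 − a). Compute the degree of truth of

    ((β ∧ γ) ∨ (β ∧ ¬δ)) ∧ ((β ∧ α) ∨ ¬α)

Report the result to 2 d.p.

β ∧ γ = max(0, a+b−1) on (0.69, 0.80) = 0.49
¬δ = 1 − 0.09 = 0.91
β ∧ ¬δ = max(0, a+b−1) on (0.69, 0.91) = 0.60
(β ∧ γ) ∨ (β ∧ ¬δ) = min(1, a+b) on (0.49, 0.60) = 1.00
β ∧ α = max(0, a+b−1) on (0.69, 0.85) = 0.54
¬α = 1 − 0.85 = 0.15
(β ∧ α) ∨ ¬α = min(1, a+b) on (0.54, 0.15) = 0.69
((β ∧ γ) ∨ (β ∧ ¬δ)) ∧ ((β ∧ α) ∨ ¬α) = max(0, a+b−1) on (1.00, 0.69) = 0.69

0.69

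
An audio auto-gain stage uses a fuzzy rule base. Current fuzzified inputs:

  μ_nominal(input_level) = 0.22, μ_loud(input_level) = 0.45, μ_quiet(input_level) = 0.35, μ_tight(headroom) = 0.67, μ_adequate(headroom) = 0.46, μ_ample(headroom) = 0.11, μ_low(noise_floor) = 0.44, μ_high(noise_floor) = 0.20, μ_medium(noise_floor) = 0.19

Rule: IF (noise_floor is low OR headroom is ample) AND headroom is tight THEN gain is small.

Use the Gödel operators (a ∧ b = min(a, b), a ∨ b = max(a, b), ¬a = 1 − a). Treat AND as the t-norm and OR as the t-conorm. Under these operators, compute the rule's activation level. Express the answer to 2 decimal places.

firing strength: (low=0.44 OR ample=0.11) = 0.44; AND[min(a, b)] with tight=0.67 → w = 0.44

0.44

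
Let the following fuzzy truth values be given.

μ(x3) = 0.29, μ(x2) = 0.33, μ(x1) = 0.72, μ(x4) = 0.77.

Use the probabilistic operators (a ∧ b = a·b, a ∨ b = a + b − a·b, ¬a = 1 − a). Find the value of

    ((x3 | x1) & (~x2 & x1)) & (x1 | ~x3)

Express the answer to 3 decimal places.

x3 | x1 = a + b − a·b on (0.2900, 0.7200) = 0.8012
~x2 = 1 − 0.3300 = 0.6700
~x2 & x1 = a·b on (0.6700, 0.7200) = 0.4824
(x3 | x1) & (~x2 & x1) = a·b on (0.8012, 0.4824) = 0.3865
~x3 = 1 − 0.2900 = 0.7100
x1 | ~x3 = a + b − a·b on (0.7200, 0.7100) = 0.9188
((x3 | x1) & (~x2 & x1)) & (x1 | ~x3) = a·b on (0.3865, 0.9188) = 0.3551

0.355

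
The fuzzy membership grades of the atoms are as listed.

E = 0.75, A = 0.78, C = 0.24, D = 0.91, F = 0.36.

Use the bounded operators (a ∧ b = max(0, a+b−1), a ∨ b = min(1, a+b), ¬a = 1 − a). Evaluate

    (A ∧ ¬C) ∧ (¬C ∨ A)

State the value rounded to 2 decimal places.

0.54

¬C = 1 − 0.24 = 0.76
A ∧ ¬C = max(0, a+b−1) on (0.78, 0.76) = 0.54
¬C = 1 − 0.24 = 0.76
¬C ∨ A = min(1, a+b) on (0.76, 0.78) = 1.00
(A ∧ ¬C) ∧ (¬C ∨ A) = max(0, a+b−1) on (0.54, 1.00) = 0.54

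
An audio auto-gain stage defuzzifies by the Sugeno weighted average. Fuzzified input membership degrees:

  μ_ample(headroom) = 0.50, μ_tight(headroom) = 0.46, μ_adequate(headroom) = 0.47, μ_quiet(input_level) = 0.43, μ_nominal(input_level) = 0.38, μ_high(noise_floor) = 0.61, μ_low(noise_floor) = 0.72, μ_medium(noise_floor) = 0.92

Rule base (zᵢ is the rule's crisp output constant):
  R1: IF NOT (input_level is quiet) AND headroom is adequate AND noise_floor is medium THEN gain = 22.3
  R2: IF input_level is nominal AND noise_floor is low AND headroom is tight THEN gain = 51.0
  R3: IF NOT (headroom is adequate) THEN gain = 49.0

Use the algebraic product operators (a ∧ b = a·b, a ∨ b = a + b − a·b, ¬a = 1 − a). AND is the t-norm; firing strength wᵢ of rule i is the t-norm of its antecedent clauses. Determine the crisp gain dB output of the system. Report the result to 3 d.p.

41.986

R1 (z=22.3): ¬quiet=1−0.43=0.57, adequate=0.47, medium=0.92; AND[a·b] → w = 0.2465
R2 (z=51.0): nominal=0.38, low=0.72, tight=0.46; AND[a·b] → w = 0.1259
R3 (z=49.0): ¬adequate=1−0.47=0.53 → w = 0.5300
Weighted average = (0.2465·22.3 + 0.1259·51.0 + 0.5300·49.0) / (0.2465 + 0.1259 + 0.5300)
  = 37.8849 / 0.9023 = 41.986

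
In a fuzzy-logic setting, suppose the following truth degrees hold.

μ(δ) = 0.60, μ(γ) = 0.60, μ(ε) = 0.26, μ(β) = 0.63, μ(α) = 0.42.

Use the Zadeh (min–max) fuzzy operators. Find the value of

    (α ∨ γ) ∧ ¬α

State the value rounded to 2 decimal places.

0.58

α ∨ γ = max(a, b) on (0.42, 0.60) = 0.60
¬α = 1 − 0.42 = 0.58
(α ∨ γ) ∧ ¬α = min(a, b) on (0.60, 0.58) = 0.58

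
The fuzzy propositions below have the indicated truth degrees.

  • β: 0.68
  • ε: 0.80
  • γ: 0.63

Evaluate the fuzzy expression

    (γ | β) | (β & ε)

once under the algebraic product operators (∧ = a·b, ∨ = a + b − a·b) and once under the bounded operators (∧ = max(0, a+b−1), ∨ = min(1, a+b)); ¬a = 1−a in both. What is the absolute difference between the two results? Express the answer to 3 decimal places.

Under algebraic product:
  γ | β = a + b − a·b on (0.6300, 0.6800) = 0.8816
  β & ε = a·b on (0.6800, 0.8000) = 0.5440
  (γ | β) | (β & ε) = a + b − a·b on (0.8816, 0.5440) = 0.9460
  → value = 0.9460
Under bounded:
  γ | β = min(1, a+b) on (0.63, 0.68) = 1.00
  β & ε = max(0, a+b−1) on (0.68, 0.80) = 0.48
  (γ | β) | (β & ε) = min(1, a+b) on (1.00, 0.48) = 1.00
  → value = 1.0000
|0.9460 − 1.0000| = 0.054

0.054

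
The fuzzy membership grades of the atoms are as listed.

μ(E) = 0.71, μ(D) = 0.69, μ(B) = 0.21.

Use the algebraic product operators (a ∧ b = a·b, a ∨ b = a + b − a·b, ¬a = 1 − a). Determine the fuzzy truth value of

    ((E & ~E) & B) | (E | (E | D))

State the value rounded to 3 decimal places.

~E = 1 − 0.7100 = 0.2900
E & ~E = a·b on (0.7100, 0.2900) = 0.2059
(E & ~E) & B = a·b on (0.2059, 0.2100) = 0.0432
E | D = a + b − a·b on (0.7100, 0.6900) = 0.9101
E | (E | D) = a + b − a·b on (0.7100, 0.9101) = 0.9739
((E & ~E) & B) | (E | (E | D)) = a + b − a·b on (0.0432, 0.9739) = 0.9751

0.975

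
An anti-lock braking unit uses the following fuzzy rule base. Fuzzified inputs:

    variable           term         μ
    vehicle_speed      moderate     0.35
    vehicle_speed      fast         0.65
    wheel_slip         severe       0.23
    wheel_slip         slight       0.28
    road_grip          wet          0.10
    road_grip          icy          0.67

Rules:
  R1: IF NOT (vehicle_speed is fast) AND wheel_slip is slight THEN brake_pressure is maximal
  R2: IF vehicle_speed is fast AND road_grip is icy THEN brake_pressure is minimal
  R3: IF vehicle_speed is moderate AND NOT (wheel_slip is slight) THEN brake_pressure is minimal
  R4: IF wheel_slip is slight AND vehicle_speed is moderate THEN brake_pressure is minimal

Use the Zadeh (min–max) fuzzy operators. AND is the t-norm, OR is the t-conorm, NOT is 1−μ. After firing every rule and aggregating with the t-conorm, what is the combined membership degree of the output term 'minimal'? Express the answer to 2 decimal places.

R1: ¬fast=1−0.65=0.35, slight=0.28; AND[min(a, b)] → w = 0.28
R2: fast=0.65, icy=0.67; AND[min(a, b)] → w = 0.65
R3: moderate=0.35, ¬slight=1−0.28=0.72; AND[min(a, b)] → w = 0.35
R4: slight=0.28, moderate=0.35; AND[min(a, b)] → w = 0.28
Rules with consequent 'minimal': {R2, R3, R4} → strengths 0.65, 0.35, 0.28
Aggregate via t-conorm [max(a, b)]: 0.65

0.65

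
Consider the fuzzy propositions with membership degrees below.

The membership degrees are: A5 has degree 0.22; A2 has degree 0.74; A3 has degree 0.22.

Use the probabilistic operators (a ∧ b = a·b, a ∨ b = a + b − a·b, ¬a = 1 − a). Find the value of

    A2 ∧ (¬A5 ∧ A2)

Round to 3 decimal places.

¬A5 = 1 − 0.2200 = 0.7800
¬A5 ∧ A2 = a·b on (0.7800, 0.7400) = 0.5772
A2 ∧ (¬A5 ∧ A2) = a·b on (0.7400, 0.5772) = 0.4271

0.427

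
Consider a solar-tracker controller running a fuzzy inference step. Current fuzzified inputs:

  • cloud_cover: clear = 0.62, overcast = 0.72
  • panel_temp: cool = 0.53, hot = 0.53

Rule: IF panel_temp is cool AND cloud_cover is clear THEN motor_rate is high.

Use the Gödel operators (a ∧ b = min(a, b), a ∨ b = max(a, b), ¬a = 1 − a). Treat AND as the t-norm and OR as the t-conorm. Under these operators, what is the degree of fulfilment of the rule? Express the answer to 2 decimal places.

0.53

firing strength: cool=0.53, clear=0.62; AND[min(a, b)] → w = 0.53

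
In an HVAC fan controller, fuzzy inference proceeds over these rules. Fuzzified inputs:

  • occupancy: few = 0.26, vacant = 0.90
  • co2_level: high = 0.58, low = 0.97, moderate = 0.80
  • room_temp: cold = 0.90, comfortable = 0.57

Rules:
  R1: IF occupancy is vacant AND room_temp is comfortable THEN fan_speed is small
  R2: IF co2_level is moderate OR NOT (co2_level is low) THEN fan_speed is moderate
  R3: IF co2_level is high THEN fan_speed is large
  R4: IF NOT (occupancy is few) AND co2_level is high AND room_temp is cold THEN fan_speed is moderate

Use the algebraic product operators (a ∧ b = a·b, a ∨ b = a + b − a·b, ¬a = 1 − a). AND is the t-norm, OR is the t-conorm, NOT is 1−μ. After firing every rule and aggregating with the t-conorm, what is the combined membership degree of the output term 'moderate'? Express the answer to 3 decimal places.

0.881

R1: vacant=0.90, comfortable=0.57; AND[a·b] → w = 0.5130
R2: moderate=0.80, ¬low=1−0.97=0.03; OR[a + b − a·b] → w = 0.8060
R3: high=0.58 → w = 0.5800
R4: ¬few=1−0.26=0.74, high=0.58, cold=0.90; AND[a·b] → w = 0.3863
Rules with consequent 'moderate': {R2, R4} → strengths 0.8060, 0.3863
Aggregate via t-conorm [a + b − a·b]: 0.8809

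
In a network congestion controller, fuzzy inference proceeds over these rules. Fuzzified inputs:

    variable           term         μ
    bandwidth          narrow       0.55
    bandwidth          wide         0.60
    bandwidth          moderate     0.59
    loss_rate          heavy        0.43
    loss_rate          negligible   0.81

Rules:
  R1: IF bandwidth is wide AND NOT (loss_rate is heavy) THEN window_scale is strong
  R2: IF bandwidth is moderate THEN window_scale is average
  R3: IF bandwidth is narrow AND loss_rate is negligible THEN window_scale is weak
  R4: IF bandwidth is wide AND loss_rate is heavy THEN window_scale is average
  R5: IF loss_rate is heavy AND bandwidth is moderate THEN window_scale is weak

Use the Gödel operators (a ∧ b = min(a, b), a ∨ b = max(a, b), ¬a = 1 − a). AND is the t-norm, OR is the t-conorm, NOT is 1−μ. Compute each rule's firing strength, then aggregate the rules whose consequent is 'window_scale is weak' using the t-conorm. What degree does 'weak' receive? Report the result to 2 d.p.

0.55

R1: wide=0.60, ¬heavy=1−0.43=0.57; AND[min(a, b)] → w = 0.57
R2: moderate=0.59 → w = 0.59
R3: narrow=0.55, negligible=0.81; AND[min(a, b)] → w = 0.55
R4: wide=0.60, heavy=0.43; AND[min(a, b)] → w = 0.43
R5: heavy=0.43, moderate=0.59; AND[min(a, b)] → w = 0.43
Rules with consequent 'weak': {R3, R5} → strengths 0.55, 0.43
Aggregate via t-conorm [max(a, b)]: 0.55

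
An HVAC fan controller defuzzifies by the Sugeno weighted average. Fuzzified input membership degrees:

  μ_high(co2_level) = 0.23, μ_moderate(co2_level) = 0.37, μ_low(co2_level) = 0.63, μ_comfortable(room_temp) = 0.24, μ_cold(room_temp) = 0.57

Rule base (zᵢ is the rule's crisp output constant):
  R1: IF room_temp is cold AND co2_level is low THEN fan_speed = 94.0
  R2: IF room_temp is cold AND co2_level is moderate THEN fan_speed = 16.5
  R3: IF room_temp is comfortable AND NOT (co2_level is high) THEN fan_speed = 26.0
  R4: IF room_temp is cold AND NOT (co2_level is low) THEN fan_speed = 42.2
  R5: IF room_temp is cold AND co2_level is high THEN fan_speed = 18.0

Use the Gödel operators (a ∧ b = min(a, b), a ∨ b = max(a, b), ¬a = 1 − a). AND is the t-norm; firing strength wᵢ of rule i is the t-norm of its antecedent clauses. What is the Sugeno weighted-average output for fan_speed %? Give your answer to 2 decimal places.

R1 (z=94.0): cold=0.57, low=0.63; AND[min(a, b)] → w = 0.57
R2 (z=16.5): cold=0.57, moderate=0.37; AND[min(a, b)] → w = 0.37
R3 (z=26.0): comfortable=0.24, ¬high=1−0.23=0.77; AND[min(a, b)] → w = 0.24
R4 (z=42.2): cold=0.57, ¬low=1−0.63=0.37; AND[min(a, b)] → w = 0.37
R5 (z=18.0): cold=0.57, high=0.23; AND[min(a, b)] → w = 0.23
Weighted average = (0.57·94.0 + 0.37·16.5 + 0.24·26.0 + 0.37·42.2 + 0.23·18.0) / (0.57 + 0.37 + 0.24 + 0.37 + 0.23)
  = 85.6790 / 1.7800 = 48.13

48.13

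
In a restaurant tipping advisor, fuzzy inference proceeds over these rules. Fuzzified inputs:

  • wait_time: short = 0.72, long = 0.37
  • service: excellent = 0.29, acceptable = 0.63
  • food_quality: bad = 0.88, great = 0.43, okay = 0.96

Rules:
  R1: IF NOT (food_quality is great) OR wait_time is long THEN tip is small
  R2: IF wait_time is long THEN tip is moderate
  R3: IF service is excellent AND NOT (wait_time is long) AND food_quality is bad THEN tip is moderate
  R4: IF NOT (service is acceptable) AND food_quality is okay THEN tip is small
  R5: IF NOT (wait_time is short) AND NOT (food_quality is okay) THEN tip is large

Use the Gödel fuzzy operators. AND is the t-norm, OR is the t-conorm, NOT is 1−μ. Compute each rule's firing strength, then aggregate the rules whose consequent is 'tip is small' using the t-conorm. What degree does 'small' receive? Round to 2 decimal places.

0.57

R1: ¬great=1−0.43=0.57, long=0.37; OR[max(a, b)] → w = 0.57
R2: long=0.37 → w = 0.37
R3: excellent=0.29, ¬long=1−0.37=0.63, bad=0.88; AND[min(a, b)] → w = 0.29
R4: ¬acceptable=1−0.63=0.37, okay=0.96; AND[min(a, b)] → w = 0.37
R5: ¬short=1−0.72=0.28, ¬okay=1−0.96=0.04; AND[min(a, b)] → w = 0.04
Rules with consequent 'small': {R1, R4} → strengths 0.57, 0.37
Aggregate via t-conorm [max(a, b)]: 0.57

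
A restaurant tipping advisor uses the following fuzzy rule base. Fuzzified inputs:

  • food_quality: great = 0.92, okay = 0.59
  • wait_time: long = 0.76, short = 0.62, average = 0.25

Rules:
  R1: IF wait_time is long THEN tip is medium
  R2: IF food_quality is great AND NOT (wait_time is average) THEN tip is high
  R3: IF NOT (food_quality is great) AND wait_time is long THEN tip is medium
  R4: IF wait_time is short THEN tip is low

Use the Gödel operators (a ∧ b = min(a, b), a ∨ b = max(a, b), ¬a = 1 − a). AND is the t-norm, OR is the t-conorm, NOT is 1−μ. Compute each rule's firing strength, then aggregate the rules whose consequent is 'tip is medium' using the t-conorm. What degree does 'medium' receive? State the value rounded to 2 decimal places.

R1: long=0.76 → w = 0.76
R2: great=0.92, ¬average=1−0.25=0.75; AND[min(a, b)] → w = 0.75
R3: ¬great=1−0.92=0.08, long=0.76; AND[min(a, b)] → w = 0.08
R4: short=0.62 → w = 0.62
Rules with consequent 'medium': {R1, R3} → strengths 0.76, 0.08
Aggregate via t-conorm [max(a, b)]: 0.76

0.76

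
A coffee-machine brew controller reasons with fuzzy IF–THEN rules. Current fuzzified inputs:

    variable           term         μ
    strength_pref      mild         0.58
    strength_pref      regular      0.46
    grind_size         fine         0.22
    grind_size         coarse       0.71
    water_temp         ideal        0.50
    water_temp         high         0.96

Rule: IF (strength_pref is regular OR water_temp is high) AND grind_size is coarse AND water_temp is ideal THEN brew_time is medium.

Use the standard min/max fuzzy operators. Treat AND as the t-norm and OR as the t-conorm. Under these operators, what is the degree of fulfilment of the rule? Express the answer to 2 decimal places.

firing strength: (regular=0.46 OR high=0.96) = 0.96; AND[min(a, b)] with coarse=0.71, ideal=0.50 → w = 0.50

0.50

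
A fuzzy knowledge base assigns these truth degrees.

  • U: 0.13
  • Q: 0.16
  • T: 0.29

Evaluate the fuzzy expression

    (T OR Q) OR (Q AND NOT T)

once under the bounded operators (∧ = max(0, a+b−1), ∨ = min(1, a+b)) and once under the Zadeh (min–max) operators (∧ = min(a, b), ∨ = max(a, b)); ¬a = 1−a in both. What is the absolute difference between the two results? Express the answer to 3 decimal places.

0.160

Under bounded:
  T OR Q = min(1, a+b) on (0.29, 0.16) = 0.45
  NOT T = 1 − 0.29 = 0.71
  Q AND NOT T = max(0, a+b−1) on (0.16, 0.71) = 0.00
  (T OR Q) OR (Q AND NOT T) = min(1, a+b) on (0.45, 0.00) = 0.45
  → value = 0.4500
Under Zadeh (min–max):
  T OR Q = max(a, b) on (0.29, 0.16) = 0.29
  NOT T = 1 − 0.29 = 0.71
  Q AND NOT T = min(a, b) on (0.16, 0.71) = 0.16
  (T OR Q) OR (Q AND NOT T) = max(a, b) on (0.29, 0.16) = 0.29
  → value = 0.2900
|0.4500 − 0.2900| = 0.160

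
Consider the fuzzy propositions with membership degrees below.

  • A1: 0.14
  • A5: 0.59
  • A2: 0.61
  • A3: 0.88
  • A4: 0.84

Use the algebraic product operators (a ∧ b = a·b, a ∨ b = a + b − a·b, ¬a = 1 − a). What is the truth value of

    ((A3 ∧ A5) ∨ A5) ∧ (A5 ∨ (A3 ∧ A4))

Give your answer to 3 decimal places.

A3 ∧ A5 = a·b on (0.8800, 0.5900) = 0.5192
(A3 ∧ A5) ∨ A5 = a + b − a·b on (0.5192, 0.5900) = 0.8029
A3 ∧ A4 = a·b on (0.8800, 0.8400) = 0.7392
A5 ∨ (A3 ∧ A4) = a + b − a·b on (0.5900, 0.7392) = 0.8931
((A3 ∧ A5) ∨ A5) ∧ (A5 ∨ (A3 ∧ A4)) = a·b on (0.8029, 0.8931) = 0.7170

0.717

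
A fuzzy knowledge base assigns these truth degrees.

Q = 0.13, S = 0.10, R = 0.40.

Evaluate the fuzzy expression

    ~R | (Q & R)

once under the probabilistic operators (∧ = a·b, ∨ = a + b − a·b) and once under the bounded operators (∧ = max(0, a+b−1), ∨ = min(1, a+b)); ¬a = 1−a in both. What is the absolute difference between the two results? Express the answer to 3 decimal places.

Under probabilistic:
  ~R = 1 − 0.4000 = 0.6000
  Q & R = a·b on (0.1300, 0.4000) = 0.0520
  ~R | (Q & R) = a + b − a·b on (0.6000, 0.0520) = 0.6208
  → value = 0.6208
Under bounded:
  ~R = 1 − 0.40 = 0.60
  Q & R = max(0, a+b−1) on (0.13, 0.40) = 0.00
  ~R | (Q & R) = min(1, a+b) on (0.60, 0.00) = 0.60
  → value = 0.6000
|0.6208 − 0.6000| = 0.021

0.021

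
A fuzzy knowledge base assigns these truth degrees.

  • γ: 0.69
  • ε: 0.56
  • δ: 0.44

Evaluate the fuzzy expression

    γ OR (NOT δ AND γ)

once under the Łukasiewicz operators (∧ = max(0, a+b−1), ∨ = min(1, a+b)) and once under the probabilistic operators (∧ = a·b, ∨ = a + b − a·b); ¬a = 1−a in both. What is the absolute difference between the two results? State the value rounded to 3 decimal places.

0.130

Under Łukasiewicz:
  NOT δ = 1 − 0.44 = 0.56
  NOT δ AND γ = max(0, a+b−1) on (0.56, 0.69) = 0.25
  γ OR (NOT δ AND γ) = min(1, a+b) on (0.69, 0.25) = 0.94
  → value = 0.9400
Under probabilistic:
  NOT δ = 1 − 0.4400 = 0.5600
  NOT δ AND γ = a·b on (0.5600, 0.6900) = 0.3864
  γ OR (NOT δ AND γ) = a + b − a·b on (0.6900, 0.3864) = 0.8098
  → value = 0.8098
|0.9400 − 0.8098| = 0.130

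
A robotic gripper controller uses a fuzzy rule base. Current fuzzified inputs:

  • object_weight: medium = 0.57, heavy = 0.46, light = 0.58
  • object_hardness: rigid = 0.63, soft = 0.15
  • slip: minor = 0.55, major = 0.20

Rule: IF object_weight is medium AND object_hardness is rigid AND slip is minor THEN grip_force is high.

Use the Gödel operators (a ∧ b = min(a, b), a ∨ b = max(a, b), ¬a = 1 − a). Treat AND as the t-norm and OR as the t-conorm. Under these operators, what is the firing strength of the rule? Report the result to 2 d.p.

0.55

firing strength: medium=0.57, rigid=0.63, minor=0.55; AND[min(a, b)] → w = 0.55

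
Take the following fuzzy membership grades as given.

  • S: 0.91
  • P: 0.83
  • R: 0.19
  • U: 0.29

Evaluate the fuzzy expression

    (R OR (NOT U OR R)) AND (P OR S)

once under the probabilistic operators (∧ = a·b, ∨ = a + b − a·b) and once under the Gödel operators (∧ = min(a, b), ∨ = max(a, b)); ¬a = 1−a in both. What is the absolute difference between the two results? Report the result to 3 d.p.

0.087

Under probabilistic:
  NOT U = 1 − 0.2900 = 0.7100
  NOT U OR R = a + b − a·b on (0.7100, 0.1900) = 0.7651
  R OR (NOT U OR R) = a + b − a·b on (0.1900, 0.7651) = 0.8097
  P OR S = a + b − a·b on (0.8300, 0.9100) = 0.9847
  (R OR (NOT U OR R)) AND (P OR S) = a·b on (0.8097, 0.9847) = 0.7973
  → value = 0.7973
Under Gödel:
  NOT U = 1 − 0.29 = 0.71
  NOT U OR R = max(a, b) on (0.71, 0.19) = 0.71
  R OR (NOT U OR R) = max(a, b) on (0.19, 0.71) = 0.71
  P OR S = max(a, b) on (0.83, 0.91) = 0.91
  (R OR (NOT U OR R)) AND (P OR S) = min(a, b) on (0.71, 0.91) = 0.71
  → value = 0.7100
|0.7973 − 0.7100| = 0.087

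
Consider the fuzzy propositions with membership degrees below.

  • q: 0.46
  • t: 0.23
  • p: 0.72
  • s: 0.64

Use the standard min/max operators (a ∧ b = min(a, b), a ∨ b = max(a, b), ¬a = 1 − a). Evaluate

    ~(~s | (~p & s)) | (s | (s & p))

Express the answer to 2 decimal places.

~s = 1 − 0.64 = 0.36
~p = 1 − 0.72 = 0.28
~p & s = min(a, b) on (0.28, 0.64) = 0.28
~s | (~p & s) = max(a, b) on (0.36, 0.28) = 0.36
~(~s | (~p & s)) = 1 − 0.36 = 0.64
s & p = min(a, b) on (0.64, 0.72) = 0.64
s | (s & p) = max(a, b) on (0.64, 0.64) = 0.64
~(~s | (~p & s)) | (s | (s & p)) = max(a, b) on (0.64, 0.64) = 0.64

0.64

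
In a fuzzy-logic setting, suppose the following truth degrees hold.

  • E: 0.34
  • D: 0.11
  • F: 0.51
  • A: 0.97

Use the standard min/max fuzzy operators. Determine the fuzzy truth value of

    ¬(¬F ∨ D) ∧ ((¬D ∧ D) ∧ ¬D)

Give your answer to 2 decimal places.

¬F = 1 − 0.51 = 0.49
¬F ∨ D = max(a, b) on (0.49, 0.11) = 0.49
¬(¬F ∨ D) = 1 − 0.49 = 0.51
¬D = 1 − 0.11 = 0.89
¬D ∧ D = min(a, b) on (0.89, 0.11) = 0.11
¬D = 1 − 0.11 = 0.89
(¬D ∧ D) ∧ ¬D = min(a, b) on (0.11, 0.89) = 0.11
¬(¬F ∨ D) ∧ ((¬D ∧ D) ∧ ¬D) = min(a, b) on (0.51, 0.11) = 0.11

0.11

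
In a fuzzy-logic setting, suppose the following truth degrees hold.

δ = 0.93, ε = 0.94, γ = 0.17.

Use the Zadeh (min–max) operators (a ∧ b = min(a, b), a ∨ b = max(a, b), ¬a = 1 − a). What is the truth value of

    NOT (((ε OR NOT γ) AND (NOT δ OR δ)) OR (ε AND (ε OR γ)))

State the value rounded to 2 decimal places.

0.06

NOT γ = 1 − 0.17 = 0.83
ε OR NOT γ = max(a, b) on (0.94, 0.83) = 0.94
NOT δ = 1 − 0.93 = 0.07
NOT δ OR δ = max(a, b) on (0.07, 0.93) = 0.93
(ε OR NOT γ) AND (NOT δ OR δ) = min(a, b) on (0.94, 0.93) = 0.93
ε OR γ = max(a, b) on (0.94, 0.17) = 0.94
ε AND (ε OR γ) = min(a, b) on (0.94, 0.94) = 0.94
((ε OR NOT γ) AND (NOT δ OR δ)) OR (ε AND (ε OR γ)) = max(a, b) on (0.93, 0.94) = 0.94
NOT (((ε OR NOT γ) AND (NOT δ OR δ)) OR (ε AND (ε OR γ))) = 1 − 0.94 = 0.06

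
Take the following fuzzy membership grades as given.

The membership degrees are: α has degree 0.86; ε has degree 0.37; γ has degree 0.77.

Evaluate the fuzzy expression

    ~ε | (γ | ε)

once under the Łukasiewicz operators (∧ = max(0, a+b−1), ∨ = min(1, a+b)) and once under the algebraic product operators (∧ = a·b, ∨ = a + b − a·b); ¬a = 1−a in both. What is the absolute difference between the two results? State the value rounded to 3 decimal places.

0.054

Under Łukasiewicz:
  ~ε = 1 − 0.37 = 0.63
  γ | ε = min(1, a+b) on (0.77, 0.37) = 1.00
  ~ε | (γ | ε) = min(1, a+b) on (0.63, 1.00) = 1.00
  → value = 1.0000
Under algebraic product:
  ~ε = 1 − 0.3700 = 0.6300
  γ | ε = a + b − a·b on (0.7700, 0.3700) = 0.8551
  ~ε | (γ | ε) = a + b − a·b on (0.6300, 0.8551) = 0.9464
  → value = 0.9464
|1.0000 − 0.9464| = 0.054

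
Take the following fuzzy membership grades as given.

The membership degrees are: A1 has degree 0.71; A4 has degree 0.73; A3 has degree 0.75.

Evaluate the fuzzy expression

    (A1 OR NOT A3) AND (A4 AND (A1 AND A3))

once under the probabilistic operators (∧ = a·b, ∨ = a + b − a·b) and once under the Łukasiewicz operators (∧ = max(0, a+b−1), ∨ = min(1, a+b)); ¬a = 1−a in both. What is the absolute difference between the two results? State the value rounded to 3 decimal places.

Under probabilistic:
  NOT A3 = 1 − 0.7500 = 0.2500
  A1 OR NOT A3 = a + b − a·b on (0.7100, 0.2500) = 0.7825
  A1 AND A3 = a·b on (0.7100, 0.7500) = 0.5325
  A4 AND (A1 AND A3) = a·b on (0.7300, 0.5325) = 0.3887
  (A1 OR NOT A3) AND (A4 AND (A1 AND A3)) = a·b on (0.7825, 0.3887) = 0.3042
  → value = 0.3042
Under Łukasiewicz:
  NOT A3 = 1 − 0.75 = 0.25
  A1 OR NOT A3 = min(1, a+b) on (0.71, 0.25) = 0.96
  A1 AND A3 = max(0, a+b−1) on (0.71, 0.75) = 0.46
  A4 AND (A1 AND A3) = max(0, a+b−1) on (0.73, 0.46) = 0.19
  (A1 OR NOT A3) AND (A4 AND (A1 AND A3)) = max(0, a+b−1) on (0.96, 0.19) = 0.15
  → value = 0.1500
|0.3042 − 0.1500| = 0.154

0.154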